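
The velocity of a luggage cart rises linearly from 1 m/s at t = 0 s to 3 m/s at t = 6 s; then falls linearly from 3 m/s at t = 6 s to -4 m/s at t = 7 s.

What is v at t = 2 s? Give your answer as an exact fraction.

On 0–6 s the graph is linear from 1 to 3 m/s: v(2) = 1 + (3 − 1)·(2 − 0)/(6 − 0) = 5/3 m/s.

5/3 m/s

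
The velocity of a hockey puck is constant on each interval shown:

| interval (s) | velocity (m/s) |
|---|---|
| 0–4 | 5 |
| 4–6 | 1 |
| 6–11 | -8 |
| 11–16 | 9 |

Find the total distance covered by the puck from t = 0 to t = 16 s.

107 m

Distance (not displacement) is the total path length: add the absolute areas under v-t.
0–4 s: |5| × 4 = 20 m
4–6 s: |1| × 2 = 2 m
6–11 s: |-8| × 5 = 40 m
11–16 s: |9| × 5 = 45 m
Total distance = 107 m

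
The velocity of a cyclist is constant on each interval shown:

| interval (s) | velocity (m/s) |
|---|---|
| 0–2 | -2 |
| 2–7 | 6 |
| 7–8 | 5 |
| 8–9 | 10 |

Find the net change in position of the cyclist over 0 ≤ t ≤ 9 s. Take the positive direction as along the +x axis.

Net displacement equals the area under the velocity-time graph (areas below the axis count negative).
0–2 s: -2 × 2 = -4 m
2–7 s: 6 × 5 = 30 m
7–8 s: 5 × 1 = 5 m
8–9 s: 10 × 1 = 10 m
Net displacement = 41 m

41 m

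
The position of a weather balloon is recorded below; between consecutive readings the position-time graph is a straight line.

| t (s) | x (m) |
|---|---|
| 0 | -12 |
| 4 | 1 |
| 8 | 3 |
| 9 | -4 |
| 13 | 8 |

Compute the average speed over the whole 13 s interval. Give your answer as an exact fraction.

34/13 m/s

Average speed = (total path length)/(elapsed time); on a piecewise-linear x-t graph the path length is Σ|Δx|.
0–4 s: |Δx| = |1 − -12| = 13 m
4–8 s: |Δx| = |3 − 1| = 2 m
8–9 s: |Δx| = |-4 − 3| = 7 m
9–13 s: |Δx| = |8 − -4| = 12 m
Total path = 34 m; average speed = 34/13 = 34/13 m/s.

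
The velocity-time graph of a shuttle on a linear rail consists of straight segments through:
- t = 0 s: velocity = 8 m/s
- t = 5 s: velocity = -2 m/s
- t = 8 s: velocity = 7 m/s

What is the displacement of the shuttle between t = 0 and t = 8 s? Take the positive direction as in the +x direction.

Net displacement equals the area under the velocity-time graph (areas below the axis count negative).
0–5 s: ½(8 + -2)(5) = 15 m
5–8 s: ½(-2 + 7)(3) = 7.5 m
Net displacement = 22.5 m

22.5 m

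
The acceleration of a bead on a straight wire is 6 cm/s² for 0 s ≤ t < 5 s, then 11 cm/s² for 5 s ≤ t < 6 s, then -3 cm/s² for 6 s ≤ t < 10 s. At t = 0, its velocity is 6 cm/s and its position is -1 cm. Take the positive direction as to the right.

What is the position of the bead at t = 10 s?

309.5 cm

On each constant-a segment, Δv = aΔt and Δx = v₀Δt + ½aΔt²; chain segment to segment.
0–5 s: v starts 6 cm/s; Δx = 6·5 + ½·6·5² = 105 cm; v ends 36 cm/s.
5–6 s: v starts 36 cm/s; Δx = 36·1 + ½·11·1² = 41.5 cm; v ends 47 cm/s.
6–10 s: v starts 47 cm/s; Δx = 47·4 + ½·-3·4² = 164 cm; v ends 35 cm/s.
x(10) = -1 + Σ Δx = 309.5 cm.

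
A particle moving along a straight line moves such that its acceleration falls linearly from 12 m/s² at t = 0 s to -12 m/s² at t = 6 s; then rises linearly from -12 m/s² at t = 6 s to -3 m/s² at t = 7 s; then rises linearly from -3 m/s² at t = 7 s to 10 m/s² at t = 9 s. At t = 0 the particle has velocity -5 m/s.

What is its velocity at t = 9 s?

Δv equals the area under the a-t graph; then v = v₀ + Δv.
0–6 s: ½(12 + -12)(6) = 0 m/s
6–7 s: ½(-12 + -3)(1) = -7.5 m/s
7–9 s: ½(-3 + 10)(2) = 7 m/s
Δv = -0.5 m/s, so v(9) = -5 + (-0.5) = -5.5 m/s.

-5.5 m/s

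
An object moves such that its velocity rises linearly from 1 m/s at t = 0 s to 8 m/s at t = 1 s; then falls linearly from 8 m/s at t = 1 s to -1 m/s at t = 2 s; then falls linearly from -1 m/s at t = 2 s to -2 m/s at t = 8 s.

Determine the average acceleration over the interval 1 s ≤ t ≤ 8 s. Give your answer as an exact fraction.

Average acceleration = Δv/Δt = (-2 − 8)/(8 − 1) = -10/7 m/s².

-10/7 m/s²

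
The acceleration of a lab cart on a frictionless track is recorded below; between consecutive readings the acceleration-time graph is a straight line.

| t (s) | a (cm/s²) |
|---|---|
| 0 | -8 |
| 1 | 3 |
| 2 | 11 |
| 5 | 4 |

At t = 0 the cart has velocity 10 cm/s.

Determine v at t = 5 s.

37 cm/s

Δv equals the area under the a-t graph; then v = v₀ + Δv.
0–1 s: ½(-8 + 3)(1) = -2.5 cm/s
1–2 s: ½(3 + 11)(1) = 7 cm/s
2–5 s: ½(11 + 4)(3) = 22.5 cm/s
Δv = 27 cm/s, so v(5) = 10 + (27) = 37 cm/s.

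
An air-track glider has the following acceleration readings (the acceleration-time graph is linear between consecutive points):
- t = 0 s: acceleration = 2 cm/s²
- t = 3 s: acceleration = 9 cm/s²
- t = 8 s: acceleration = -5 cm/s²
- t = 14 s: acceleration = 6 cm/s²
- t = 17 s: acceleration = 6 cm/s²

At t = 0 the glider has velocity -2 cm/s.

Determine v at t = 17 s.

45.5 cm/s

Δv equals the area under the a-t graph; then v = v₀ + Δv.
0–3 s: ½(2 + 9)(3) = 16.5 cm/s
3–8 s: ½(9 + -5)(5) = 10 cm/s
8–14 s: ½(-5 + 6)(6) = 3 cm/s
14–17 s: 6 × 3 = 18 cm/s
Δv = 47.5 cm/s, so v(17) = -2 + (47.5) = 45.5 cm/s.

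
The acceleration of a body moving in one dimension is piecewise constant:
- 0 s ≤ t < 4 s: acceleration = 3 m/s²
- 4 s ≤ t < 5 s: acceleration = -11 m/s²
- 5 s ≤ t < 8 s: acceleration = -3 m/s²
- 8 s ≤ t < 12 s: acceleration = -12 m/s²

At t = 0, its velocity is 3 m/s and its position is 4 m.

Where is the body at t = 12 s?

-68 m

On each constant-a segment, Δv = aΔt and Δx = v₀Δt + ½aΔt²; chain segment to segment.
0–4 s: v starts 3 m/s; Δx = 3·4 + ½·3·4² = 36 m; v ends 15 m/s.
4–5 s: v starts 15 m/s; Δx = 15·1 + ½·-11·1² = 9.5 m; v ends 4 m/s.
5–8 s: v starts 4 m/s; Δx = 4·3 + ½·-3·3² = -1.5 m; v ends -5 m/s.
8–12 s: v starts -5 m/s; Δx = -5·4 + ½·-12·4² = -116 m; v ends -53 m/s.
x(12) = 4 + Σ Δx = -68 m.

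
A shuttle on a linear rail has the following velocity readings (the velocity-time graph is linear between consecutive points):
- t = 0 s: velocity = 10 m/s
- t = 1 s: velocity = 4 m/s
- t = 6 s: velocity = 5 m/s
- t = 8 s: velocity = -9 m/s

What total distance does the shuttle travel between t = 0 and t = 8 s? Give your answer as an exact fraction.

519/14 m

Distance (not displacement) is the total path length: add the absolute areas under v-t.
0–1 s: |½(10 + 4)(1)| = 7 m
1–6 s: |½(4 + 5)(5)| = 22.5 m
6–8 s: v = 0 at t = 47/7 s; triangle areas 25/14 + 81/14 = 53/7 m
Total distance = 519/14 m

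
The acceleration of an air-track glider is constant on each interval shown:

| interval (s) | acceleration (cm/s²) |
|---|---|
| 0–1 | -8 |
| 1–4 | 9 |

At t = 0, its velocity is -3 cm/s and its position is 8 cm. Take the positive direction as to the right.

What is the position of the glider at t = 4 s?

On each constant-a segment, Δv = aΔt and Δx = v₀Δt + ½aΔt²; chain segment to segment.
0–1 s: v starts -3 cm/s; Δx = -3·1 + ½·-8·1² = -7 cm; v ends -11 cm/s.
1–4 s: v starts -11 cm/s; Δx = -11·3 + ½·9·3² = 7.5 cm; v ends 16 cm/s.
x(4) = 8 + Σ Δx = 8.5 cm.

8.5 cm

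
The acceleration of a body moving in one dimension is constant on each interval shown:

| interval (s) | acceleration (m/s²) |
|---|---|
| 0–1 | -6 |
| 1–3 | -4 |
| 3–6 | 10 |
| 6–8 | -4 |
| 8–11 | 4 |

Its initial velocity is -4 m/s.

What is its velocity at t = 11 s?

16 m/s

Δv equals the area under the a-t graph; then v = v₀ + Δv.
0–1 s: -6 × 1 = -6 m/s
1–3 s: -4 × 2 = -8 m/s
3–6 s: 10 × 3 = 30 m/s
6–8 s: -4 × 2 = -8 m/s
8–11 s: 4 × 3 = 12 m/s
Δv = 20 m/s, so v(11) = -4 + (20) = 16 m/s.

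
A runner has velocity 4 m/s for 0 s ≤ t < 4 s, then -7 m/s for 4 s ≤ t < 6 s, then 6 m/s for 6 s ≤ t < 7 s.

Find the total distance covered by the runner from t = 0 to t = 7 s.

Total distance travelled is ∫|v| dt — sum the magnitudes of each area piece.
0–4 s: |4| × 4 = 16 m
4–6 s: |-7| × 2 = 14 m
6–7 s: |6| × 1 = 6 m
Total distance = 36 m

36 m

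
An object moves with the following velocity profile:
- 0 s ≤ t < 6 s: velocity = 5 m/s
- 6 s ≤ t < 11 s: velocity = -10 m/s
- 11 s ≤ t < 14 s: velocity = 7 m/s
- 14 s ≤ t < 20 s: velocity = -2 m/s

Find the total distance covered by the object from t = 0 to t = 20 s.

Total distance travelled is ∫|v| dt — sum the magnitudes of each area piece.
0–6 s: |5| × 6 = 30 m
6–11 s: |-10| × 5 = 50 m
11–14 s: |7| × 3 = 21 m
14–20 s: |-2| × 6 = 12 m
Total distance = 113 m

113 m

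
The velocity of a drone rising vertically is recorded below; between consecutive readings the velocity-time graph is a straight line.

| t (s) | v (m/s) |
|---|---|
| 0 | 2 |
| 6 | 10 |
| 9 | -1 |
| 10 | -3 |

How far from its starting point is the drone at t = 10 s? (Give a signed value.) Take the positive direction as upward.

Displacement is the signed area under the v-t curve.
0–6 s: ½(2 + 10)(6) = 36 m
6–9 s: ½(10 + -1)(3) = 13.5 m
9–10 s: ½(-1 + -3)(1) = -2 m
Net displacement = 47.5 m

47.5 m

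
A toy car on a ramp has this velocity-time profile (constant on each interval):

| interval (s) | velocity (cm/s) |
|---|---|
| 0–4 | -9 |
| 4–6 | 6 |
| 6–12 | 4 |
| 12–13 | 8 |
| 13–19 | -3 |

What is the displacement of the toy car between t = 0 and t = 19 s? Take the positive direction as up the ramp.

Displacement is the signed area under the v-t curve.
0–4 s: -9 × 4 = -36 cm
4–6 s: 6 × 2 = 12 cm
6–12 s: 4 × 6 = 24 cm
12–13 s: 8 × 1 = 8 cm
13–19 s: -3 × 6 = -18 cm
Net displacement = -10 cm

-10 cm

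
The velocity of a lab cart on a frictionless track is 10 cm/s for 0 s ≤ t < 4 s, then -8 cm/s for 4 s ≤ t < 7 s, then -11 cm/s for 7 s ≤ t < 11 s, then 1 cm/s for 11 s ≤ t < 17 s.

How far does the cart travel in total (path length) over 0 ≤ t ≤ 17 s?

114 cm

Total distance travelled is ∫|v| dt — sum the magnitudes of each area piece.
0–4 s: |10| × 4 = 40 cm
4–7 s: |-8| × 3 = 24 cm
7–11 s: |-11| × 4 = 44 cm
11–17 s: |1| × 6 = 6 cm
Total distance = 114 cm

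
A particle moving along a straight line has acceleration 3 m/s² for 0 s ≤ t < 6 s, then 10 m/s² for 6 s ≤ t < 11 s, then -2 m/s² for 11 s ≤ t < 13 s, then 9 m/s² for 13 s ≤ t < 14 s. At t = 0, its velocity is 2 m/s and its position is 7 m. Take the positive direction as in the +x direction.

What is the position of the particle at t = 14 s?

504.5 m

On each constant-a segment, Δv = aΔt and Δx = v₀Δt + ½aΔt²; chain segment to segment.
0–6 s: v starts 2 m/s; Δx = 2·6 + ½·3·6² = 66 m; v ends 20 m/s.
6–11 s: v starts 20 m/s; Δx = 20·5 + ½·10·5² = 225 m; v ends 70 m/s.
11–13 s: v starts 70 m/s; Δx = 70·2 + ½·-2·2² = 136 m; v ends 66 m/s.
13–14 s: v starts 66 m/s; Δx = 66·1 + ½·9·1² = 70.5 m; v ends 75 m/s.
x(14) = 7 + Σ Δx = 504.5 m.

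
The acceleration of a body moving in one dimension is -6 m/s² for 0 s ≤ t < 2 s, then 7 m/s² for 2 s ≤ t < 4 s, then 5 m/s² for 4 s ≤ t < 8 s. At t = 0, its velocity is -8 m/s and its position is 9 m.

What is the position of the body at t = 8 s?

On each constant-a segment, Δv = aΔt and Δx = v₀Δt + ½aΔt²; chain segment to segment.
0–2 s: v starts -8 m/s; Δx = -8·2 + ½·-6·2² = -28 m; v ends -20 m/s.
2–4 s: v starts -20 m/s; Δx = -20·2 + ½·7·2² = -26 m; v ends -6 m/s.
4–8 s: v starts -6 m/s; Δx = -6·4 + ½·5·4² = 16 m; v ends 14 m/s.
x(8) = 9 + Σ Δx = -29 m.

-29 m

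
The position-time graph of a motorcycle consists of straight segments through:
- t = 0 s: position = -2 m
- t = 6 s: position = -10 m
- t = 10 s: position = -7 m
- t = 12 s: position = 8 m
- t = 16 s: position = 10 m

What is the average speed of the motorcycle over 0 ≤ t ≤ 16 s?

Average speed = (total path length)/(elapsed time); on a piecewise-linear x-t graph the path length is Σ|Δx|.
0–6 s: |Δx| = |-10 − -2| = 8 m
6–10 s: |Δx| = |-7 − -10| = 3 m
10–12 s: |Δx| = |8 − -7| = 15 m
12–16 s: |Δx| = |10 − 8| = 2 m
Total path = 28 m; average speed = 28/16 = 1.75 m/s.

1.75 m/s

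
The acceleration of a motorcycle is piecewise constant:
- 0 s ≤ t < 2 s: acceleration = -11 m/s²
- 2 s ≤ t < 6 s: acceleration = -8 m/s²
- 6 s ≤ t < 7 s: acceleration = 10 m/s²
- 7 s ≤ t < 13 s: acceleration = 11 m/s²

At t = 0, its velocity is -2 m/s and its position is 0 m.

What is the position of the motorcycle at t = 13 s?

On each constant-a segment, Δv = aΔt and Δx = v₀Δt + ½aΔt²; chain segment to segment.
0–2 s: v starts -2 m/s; Δx = -2·2 + ½·-11·2² = -26 m; v ends -24 m/s.
2–6 s: v starts -24 m/s; Δx = -24·4 + ½·-8·4² = -160 m; v ends -56 m/s.
6–7 s: v starts -56 m/s; Δx = -56·1 + ½·10·1² = -51 m; v ends -46 m/s.
7–13 s: v starts -46 m/s; Δx = -46·6 + ½·11·6² = -78 m; v ends 20 m/s.
x(13) = 0 + Σ Δx = -315 m.

-315 m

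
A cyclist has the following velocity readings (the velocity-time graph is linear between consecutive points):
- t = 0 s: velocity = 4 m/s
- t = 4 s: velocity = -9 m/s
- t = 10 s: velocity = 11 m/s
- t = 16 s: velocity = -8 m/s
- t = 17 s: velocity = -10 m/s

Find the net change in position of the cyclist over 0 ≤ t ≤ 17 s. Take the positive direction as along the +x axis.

-4 m

Net displacement equals the area under the velocity-time graph (areas below the axis count negative).
0–4 s: ½(4 + -9)(4) = -10 m
4–10 s: ½(-9 + 11)(6) = 6 m
10–16 s: ½(11 + -8)(6) = 9 m
16–17 s: ½(-8 + -10)(1) = -9 m
Net displacement = -4 m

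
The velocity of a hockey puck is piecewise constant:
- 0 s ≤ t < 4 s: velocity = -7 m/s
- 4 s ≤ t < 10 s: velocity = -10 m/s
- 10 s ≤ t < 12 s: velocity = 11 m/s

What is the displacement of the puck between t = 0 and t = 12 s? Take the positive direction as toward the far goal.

-66 m

Displacement is the signed area under the v-t curve.
0–4 s: -7 × 4 = -28 m
4–10 s: -10 × 6 = -60 m
10–12 s: 11 × 2 = 22 m
Net displacement = -66 m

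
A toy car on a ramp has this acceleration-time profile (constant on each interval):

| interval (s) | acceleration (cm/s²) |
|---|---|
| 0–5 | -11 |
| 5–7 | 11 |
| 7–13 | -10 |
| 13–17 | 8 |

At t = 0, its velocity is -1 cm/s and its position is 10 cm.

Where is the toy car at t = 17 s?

-918.5 cm

On each constant-a segment, Δv = aΔt and Δx = v₀Δt + ½aΔt²; chain segment to segment.
0–5 s: v starts -1 cm/s; Δx = -1·5 + ½·-11·5² = -142.5 cm; v ends -56 cm/s.
5–7 s: v starts -56 cm/s; Δx = -56·2 + ½·11·2² = -90 cm; v ends -34 cm/s.
7–13 s: v starts -34 cm/s; Δx = -34·6 + ½·-10·6² = -384 cm; v ends -94 cm/s.
13–17 s: v starts -94 cm/s; Δx = -94·4 + ½·8·4² = -312 cm; v ends -62 cm/s.
x(17) = 10 + Σ Δx = -918.5 cm.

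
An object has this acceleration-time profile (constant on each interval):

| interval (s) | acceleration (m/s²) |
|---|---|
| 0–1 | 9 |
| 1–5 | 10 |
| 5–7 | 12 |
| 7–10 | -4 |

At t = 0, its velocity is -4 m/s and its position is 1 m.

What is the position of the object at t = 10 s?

On each constant-a segment, Δv = aΔt and Δx = v₀Δt + ½aΔt²; chain segment to segment.
0–1 s: v starts -4 m/s; Δx = -4·1 + ½·9·1² = 0.5 m; v ends 5 m/s.
1–5 s: v starts 5 m/s; Δx = 5·4 + ½·10·4² = 100 m; v ends 45 m/s.
5–7 s: v starts 45 m/s; Δx = 45·2 + ½·12·2² = 114 m; v ends 69 m/s.
7–10 s: v starts 69 m/s; Δx = 69·3 + ½·-4·3² = 189 m; v ends 57 m/s.
x(10) = 1 + Σ Δx = 404.5 m.

404.5 m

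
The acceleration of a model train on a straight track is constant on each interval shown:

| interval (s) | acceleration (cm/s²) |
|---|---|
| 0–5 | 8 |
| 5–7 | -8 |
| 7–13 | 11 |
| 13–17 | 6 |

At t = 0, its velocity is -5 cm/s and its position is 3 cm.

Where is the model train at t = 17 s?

832 cm

On each constant-a segment, Δv = aΔt and Δx = v₀Δt + ½aΔt²; chain segment to segment.
0–5 s: v starts -5 cm/s; Δx = -5·5 + ½·8·5² = 75 cm; v ends 35 cm/s.
5–7 s: v starts 35 cm/s; Δx = 35·2 + ½·-8·2² = 54 cm; v ends 19 cm/s.
7–13 s: v starts 19 cm/s; Δx = 19·6 + ½·11·6² = 312 cm; v ends 85 cm/s.
13–17 s: v starts 85 cm/s; Δx = 85·4 + ½·6·4² = 388 cm; v ends 109 cm/s.
x(17) = 3 + Σ Δx = 832 cm.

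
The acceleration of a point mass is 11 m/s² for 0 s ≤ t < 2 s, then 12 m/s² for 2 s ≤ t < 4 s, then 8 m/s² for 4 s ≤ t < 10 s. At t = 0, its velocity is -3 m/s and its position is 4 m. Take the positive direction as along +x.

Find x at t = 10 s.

On each constant-a segment, Δv = aΔt and Δx = v₀Δt + ½aΔt²; chain segment to segment.
0–2 s: v starts -3 m/s; Δx = -3·2 + ½·11·2² = 16 m; v ends 19 m/s.
2–4 s: v starts 19 m/s; Δx = 19·2 + ½·12·2² = 62 m; v ends 43 m/s.
4–10 s: v starts 43 m/s; Δx = 43·6 + ½·8·6² = 402 m; v ends 91 m/s.
x(10) = 4 + Σ Δx = 484 m.

484 m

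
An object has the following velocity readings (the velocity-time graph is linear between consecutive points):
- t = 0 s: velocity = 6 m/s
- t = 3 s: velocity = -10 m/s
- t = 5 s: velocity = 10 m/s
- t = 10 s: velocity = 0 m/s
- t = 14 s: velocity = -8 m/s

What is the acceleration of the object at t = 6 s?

-2 m/s²

Acceleration is the slope of the v-t graph on 5–10 s: (0 − 10)/(10 − 5) = -2 m/s².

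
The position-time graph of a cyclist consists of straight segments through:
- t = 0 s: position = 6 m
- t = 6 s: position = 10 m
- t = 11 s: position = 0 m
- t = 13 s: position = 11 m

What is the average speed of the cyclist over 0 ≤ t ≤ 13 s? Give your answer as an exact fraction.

Average speed = (total path length)/(elapsed time); on a piecewise-linear x-t graph the path length is Σ|Δx|.
0–6 s: |Δx| = |10 − 6| = 4 m
6–11 s: |Δx| = |0 − 10| = 10 m
11–13 s: |Δx| = |11 − 0| = 11 m
Total path = 25 m; average speed = 25/13 = 25/13 m/s.

25/13 m/s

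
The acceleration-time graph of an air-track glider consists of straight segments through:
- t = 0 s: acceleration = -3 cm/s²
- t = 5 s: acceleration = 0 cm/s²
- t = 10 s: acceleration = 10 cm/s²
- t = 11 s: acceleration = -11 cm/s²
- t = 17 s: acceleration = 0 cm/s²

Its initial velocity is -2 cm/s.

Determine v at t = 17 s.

Δv equals the area under the a-t graph; then v = v₀ + Δv.
0–5 s: ½(-3 + 0)(5) = -7.5 cm/s
5–10 s: ½(0 + 10)(5) = 25 cm/s
10–11 s: ½(10 + -11)(1) = -0.5 cm/s
11–17 s: ½(-11 + 0)(6) = -33 cm/s
Δv = -16 cm/s, so v(17) = -2 + (-16) = -18 cm/s.

-18 cm/s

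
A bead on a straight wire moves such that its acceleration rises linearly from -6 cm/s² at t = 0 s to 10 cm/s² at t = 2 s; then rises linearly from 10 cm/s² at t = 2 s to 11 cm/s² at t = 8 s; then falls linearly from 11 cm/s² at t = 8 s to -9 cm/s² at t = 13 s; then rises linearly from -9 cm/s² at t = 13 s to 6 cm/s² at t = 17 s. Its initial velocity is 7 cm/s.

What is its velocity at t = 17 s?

73 cm/s

Δv equals the area under the a-t graph; then v = v₀ + Δv.
0–2 s: ½(-6 + 10)(2) = 4 cm/s
2–8 s: ½(10 + 11)(6) = 63 cm/s
8–13 s: ½(11 + -9)(5) = 5 cm/s
13–17 s: ½(-9 + 6)(4) = -6 cm/s
Δv = 66 cm/s, so v(17) = 7 + (66) = 73 cm/s.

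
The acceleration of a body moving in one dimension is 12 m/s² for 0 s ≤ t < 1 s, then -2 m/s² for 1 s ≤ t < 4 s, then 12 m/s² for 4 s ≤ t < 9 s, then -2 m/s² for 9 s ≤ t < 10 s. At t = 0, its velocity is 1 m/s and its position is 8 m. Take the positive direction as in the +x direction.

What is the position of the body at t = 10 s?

296 m

On each constant-a segment, Δv = aΔt and Δx = v₀Δt + ½aΔt²; chain segment to segment.
0–1 s: v starts 1 m/s; Δx = 1·1 + ½·12·1² = 7 m; v ends 13 m/s.
1–4 s: v starts 13 m/s; Δx = 13·3 + ½·-2·3² = 30 m; v ends 7 m/s.
4–9 s: v starts 7 m/s; Δx = 7·5 + ½·12·5² = 185 m; v ends 67 m/s.
9–10 s: v starts 67 m/s; Δx = 67·1 + ½·-2·1² = 66 m; v ends 65 m/s.
x(10) = 8 + Σ Δx = 296 m.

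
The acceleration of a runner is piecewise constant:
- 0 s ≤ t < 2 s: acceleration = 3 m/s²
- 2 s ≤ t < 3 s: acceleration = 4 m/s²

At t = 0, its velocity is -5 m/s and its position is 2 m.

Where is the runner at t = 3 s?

1 m

On each constant-a segment, Δv = aΔt and Δx = v₀Δt + ½aΔt²; chain segment to segment.
0–2 s: v starts -5 m/s; Δx = -5·2 + ½·3·2² = -4 m; v ends 1 m/s.
2–3 s: v starts 1 m/s; Δx = 1·1 + ½·4·1² = 3 m; v ends 5 m/s.
x(3) = 2 + Σ Δx = 1 m.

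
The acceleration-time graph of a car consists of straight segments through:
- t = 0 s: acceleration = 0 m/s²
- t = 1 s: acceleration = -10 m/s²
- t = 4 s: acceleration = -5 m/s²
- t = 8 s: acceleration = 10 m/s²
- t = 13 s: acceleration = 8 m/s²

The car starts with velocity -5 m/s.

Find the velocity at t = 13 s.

Δv equals the area under the a-t graph; then v = v₀ + Δv.
0–1 s: ½(0 + -10)(1) = -5 m/s
1–4 s: ½(-10 + -5)(3) = -22.5 m/s
4–8 s: ½(-5 + 10)(4) = 10 m/s
8–13 s: ½(10 + 8)(5) = 45 m/s
Δv = 27.5 m/s, so v(13) = -5 + (27.5) = 22.5 m/s.

22.5 m/s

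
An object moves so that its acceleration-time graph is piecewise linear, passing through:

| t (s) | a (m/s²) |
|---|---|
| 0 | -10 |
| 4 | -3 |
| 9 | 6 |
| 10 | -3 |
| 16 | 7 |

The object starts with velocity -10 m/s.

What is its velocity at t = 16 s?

Δv equals the area under the a-t graph; then v = v₀ + Δv.
0–4 s: ½(-10 + -3)(4) = -26 m/s
4–9 s: ½(-3 + 6)(5) = 7.5 m/s
9–10 s: ½(6 + -3)(1) = 1.5 m/s
10–16 s: ½(-3 + 7)(6) = 12 m/s
Δv = -5 m/s, so v(16) = -10 + (-5) = -15 m/s.

-15 m/s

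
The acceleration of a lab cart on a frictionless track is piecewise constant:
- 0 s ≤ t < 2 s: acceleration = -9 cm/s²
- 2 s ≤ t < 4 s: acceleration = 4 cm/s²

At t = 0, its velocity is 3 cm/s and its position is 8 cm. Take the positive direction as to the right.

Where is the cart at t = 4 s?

On each constant-a segment, Δv = aΔt and Δx = v₀Δt + ½aΔt²; chain segment to segment.
0–2 s: v starts 3 cm/s; Δx = 3·2 + ½·-9·2² = -12 cm; v ends -15 cm/s.
2–4 s: v starts -15 cm/s; Δx = -15·2 + ½·4·2² = -22 cm; v ends -7 cm/s.
x(4) = 8 + Σ Δx = -26 cm.

-26 cm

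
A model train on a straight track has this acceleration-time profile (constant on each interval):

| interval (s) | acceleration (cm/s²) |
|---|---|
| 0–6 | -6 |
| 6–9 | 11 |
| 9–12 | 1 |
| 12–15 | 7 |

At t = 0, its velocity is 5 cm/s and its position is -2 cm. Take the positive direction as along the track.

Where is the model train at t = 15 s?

-66.5 cm

On each constant-a segment, Δv = aΔt and Δx = v₀Δt + ½aΔt²; chain segment to segment.
0–6 s: v starts 5 cm/s; Δx = 5·6 + ½·-6·6² = -78 cm; v ends -31 cm/s.
6–9 s: v starts -31 cm/s; Δx = -31·3 + ½·11·3² = -43.5 cm; v ends 2 cm/s.
9–12 s: v starts 2 cm/s; Δx = 2·3 + ½·1·3² = 10.5 cm; v ends 5 cm/s.
12–15 s: v starts 5 cm/s; Δx = 5·3 + ½·7·3² = 46.5 cm; v ends 26 cm/s.
x(15) = -2 + Σ Δx = -66.5 cm.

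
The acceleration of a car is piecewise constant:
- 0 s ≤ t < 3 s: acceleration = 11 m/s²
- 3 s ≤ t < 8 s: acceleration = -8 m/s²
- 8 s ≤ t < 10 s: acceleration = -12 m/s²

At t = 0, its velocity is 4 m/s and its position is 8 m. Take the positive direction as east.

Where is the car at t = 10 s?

124.5 m

On each constant-a segment, Δv = aΔt and Δx = v₀Δt + ½aΔt²; chain segment to segment.
0–3 s: v starts 4 m/s; Δx = 4·3 + ½·11·3² = 61.5 m; v ends 37 m/s.
3–8 s: v starts 37 m/s; Δx = 37·5 + ½·-8·5² = 85 m; v ends -3 m/s.
8–10 s: v starts -3 m/s; Δx = -3·2 + ½·-12·2² = -30 m; v ends -27 m/s.
x(10) = 8 + Σ Δx = 124.5 m.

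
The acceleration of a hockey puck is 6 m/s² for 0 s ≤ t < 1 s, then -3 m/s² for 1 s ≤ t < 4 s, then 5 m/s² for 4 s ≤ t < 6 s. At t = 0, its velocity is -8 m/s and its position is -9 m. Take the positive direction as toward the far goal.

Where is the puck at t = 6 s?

On each constant-a segment, Δv = aΔt and Δx = v₀Δt + ½aΔt²; chain segment to segment.
0–1 s: v starts -8 m/s; Δx = -8·1 + ½·6·1² = -5 m; v ends -2 m/s.
1–4 s: v starts -2 m/s; Δx = -2·3 + ½·-3·3² = -19.5 m; v ends -11 m/s.
4–6 s: v starts -11 m/s; Δx = -11·2 + ½·5·2² = -12 m; v ends -1 m/s.
x(6) = -9 + Σ Δx = -45.5 m.

-45.5 m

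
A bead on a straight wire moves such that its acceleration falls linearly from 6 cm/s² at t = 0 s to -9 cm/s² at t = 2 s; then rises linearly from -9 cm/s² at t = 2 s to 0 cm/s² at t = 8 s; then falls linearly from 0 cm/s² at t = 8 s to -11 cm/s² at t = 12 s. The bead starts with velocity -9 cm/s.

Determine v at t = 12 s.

Δv equals the area under the a-t graph; then v = v₀ + Δv.
0–2 s: ½(6 + -9)(2) = -3 cm/s
2–8 s: ½(-9 + 0)(6) = -27 cm/s
8–12 s: ½(0 + -11)(4) = -22 cm/s
Δv = -52 cm/s, so v(12) = -9 + (-52) = -61 cm/s.

-61 cm/s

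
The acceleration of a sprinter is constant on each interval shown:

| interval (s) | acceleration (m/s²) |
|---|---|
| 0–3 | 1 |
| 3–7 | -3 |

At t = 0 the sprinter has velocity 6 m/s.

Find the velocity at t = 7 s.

Δv equals the area under the a-t graph; then v = v₀ + Δv.
0–3 s: 1 × 3 = 3 m/s
3–7 s: -3 × 4 = -12 m/s
Δv = -9 m/s, so v(7) = 6 + (-9) = -3 m/s.

-3 m/s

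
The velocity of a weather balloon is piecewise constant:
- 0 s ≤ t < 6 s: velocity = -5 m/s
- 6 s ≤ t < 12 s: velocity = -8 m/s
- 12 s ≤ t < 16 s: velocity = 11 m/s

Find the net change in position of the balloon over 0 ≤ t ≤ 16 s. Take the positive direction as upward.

-34 m

Net displacement equals the area under the velocity-time graph (areas below the axis count negative).
0–6 s: -5 × 6 = -30 m
6–12 s: -8 × 6 = -48 m
12–16 s: 11 × 4 = 44 m
Net displacement = -34 m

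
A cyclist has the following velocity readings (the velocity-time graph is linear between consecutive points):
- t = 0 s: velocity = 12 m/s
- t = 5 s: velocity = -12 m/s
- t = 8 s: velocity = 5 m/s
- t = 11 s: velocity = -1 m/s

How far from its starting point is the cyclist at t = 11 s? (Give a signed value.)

-4.5 m

Displacement is the signed area under the v-t curve.
0–5 s: ½(12 + -12)(5) = 0 m
5–8 s: ½(-12 + 5)(3) = -10.5 m
8–11 s: ½(5 + -1)(3) = 6 m
Net displacement = -4.5 m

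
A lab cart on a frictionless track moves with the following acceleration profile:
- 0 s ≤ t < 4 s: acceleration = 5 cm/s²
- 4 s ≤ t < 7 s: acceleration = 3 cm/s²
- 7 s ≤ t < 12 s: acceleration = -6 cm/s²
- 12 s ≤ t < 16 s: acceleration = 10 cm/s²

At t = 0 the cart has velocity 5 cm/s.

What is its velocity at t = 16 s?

44 cm/s

Δv equals the area under the a-t graph; then v = v₀ + Δv.
0–4 s: 5 × 4 = 20 cm/s
4–7 s: 3 × 3 = 9 cm/s
7–12 s: -6 × 5 = -30 cm/s
12–16 s: 10 × 4 = 40 cm/s
Δv = 39 cm/s, so v(16) = 5 + (39) = 44 cm/s.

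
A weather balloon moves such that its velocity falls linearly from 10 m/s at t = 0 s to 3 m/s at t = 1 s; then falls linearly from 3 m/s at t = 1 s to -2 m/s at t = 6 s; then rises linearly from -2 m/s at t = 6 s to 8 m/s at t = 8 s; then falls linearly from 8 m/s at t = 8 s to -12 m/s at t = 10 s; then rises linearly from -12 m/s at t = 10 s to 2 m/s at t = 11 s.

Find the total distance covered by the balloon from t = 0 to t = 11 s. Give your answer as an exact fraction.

1242/35 m

Total distance travelled is ∫|v| dt — sum the magnitudes of each area piece.
0–1 s: |½(10 + 3)(1)| = 6.5 m
1–6 s: v = 0 at t = 4 s; triangle areas 4.5 + 2 = 6.5 m
6–8 s: v = 0 at t = 6.4 s; triangle areas 0.4 + 6.4 = 6.8 m
8–10 s: v = 0 at t = 8.8 s; triangle areas 3.2 + 7.2 = 10.4 m
10–11 s: v = 0 at t = 76/7 s; triangle areas 36/7 + 1/7 = 37/7 m
Total distance = 1242/35 m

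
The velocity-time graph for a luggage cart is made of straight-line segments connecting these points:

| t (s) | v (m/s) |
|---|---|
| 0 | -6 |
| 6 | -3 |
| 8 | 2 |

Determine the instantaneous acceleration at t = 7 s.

2.5 m/s²

Acceleration is the slope of the v-t graph on 6–8 s: (2 − -3)/(8 − 6) = 2.5 m/s².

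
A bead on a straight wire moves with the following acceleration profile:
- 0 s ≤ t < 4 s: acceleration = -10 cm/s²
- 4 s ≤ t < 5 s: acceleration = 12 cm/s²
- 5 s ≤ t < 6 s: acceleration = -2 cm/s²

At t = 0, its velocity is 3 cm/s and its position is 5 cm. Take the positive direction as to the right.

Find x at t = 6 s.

-120 cm

On each constant-a segment, Δv = aΔt and Δx = v₀Δt + ½aΔt²; chain segment to segment.
0–4 s: v starts 3 cm/s; Δx = 3·4 + ½·-10·4² = -68 cm; v ends -37 cm/s.
4–5 s: v starts -37 cm/s; Δx = -37·1 + ½·12·1² = -31 cm; v ends -25 cm/s.
5–6 s: v starts -25 cm/s; Δx = -25·1 + ½·-2·1² = -26 cm; v ends -27 cm/s.
x(6) = 5 + Σ Δx = -120 cm.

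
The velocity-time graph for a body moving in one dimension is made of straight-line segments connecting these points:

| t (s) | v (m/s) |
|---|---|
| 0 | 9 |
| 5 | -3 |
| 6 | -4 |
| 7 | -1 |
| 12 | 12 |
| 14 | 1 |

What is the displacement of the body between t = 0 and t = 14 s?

Net displacement equals the area under the velocity-time graph (areas below the axis count negative).
0–5 s: ½(9 + -3)(5) = 15 m
5–6 s: ½(-3 + -4)(1) = -3.5 m
6–7 s: ½(-4 + -1)(1) = -2.5 m
7–12 s: ½(-1 + 12)(5) = 27.5 m
12–14 s: ½(12 + 1)(2) = 13 m
Net displacement = 49.5 m

49.5 m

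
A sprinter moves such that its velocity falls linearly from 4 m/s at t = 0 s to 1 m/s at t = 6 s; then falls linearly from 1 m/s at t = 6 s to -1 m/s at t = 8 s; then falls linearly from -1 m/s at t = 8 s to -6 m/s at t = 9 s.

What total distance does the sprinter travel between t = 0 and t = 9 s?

19.5 m

Distance (not displacement) is the total path length: add the absolute areas under v-t.
0–6 s: |½(4 + 1)(6)| = 15 m
6–8 s: v = 0 at t = 7 s; triangle areas 0.5 + 0.5 = 1 m
8–9 s: |½(-1 + -6)(1)| = 3.5 m
Total distance = 19.5 m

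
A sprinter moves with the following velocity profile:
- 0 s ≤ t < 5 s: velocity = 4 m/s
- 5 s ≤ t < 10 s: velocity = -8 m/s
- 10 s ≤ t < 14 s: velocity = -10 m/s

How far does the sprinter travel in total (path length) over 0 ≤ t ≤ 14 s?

100 m

Total distance travelled is ∫|v| dt — sum the magnitudes of each area piece.
0–5 s: |4| × 5 = 20 m
5–10 s: |-8| × 5 = 40 m
10–14 s: |-10| × 4 = 40 m
Total distance = 100 m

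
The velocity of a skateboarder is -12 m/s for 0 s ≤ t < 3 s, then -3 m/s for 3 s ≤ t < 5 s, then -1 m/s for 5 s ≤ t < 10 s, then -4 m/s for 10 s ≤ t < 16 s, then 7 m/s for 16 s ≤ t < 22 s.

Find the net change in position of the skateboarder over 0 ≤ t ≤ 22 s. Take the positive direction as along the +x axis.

Displacement is the signed area under the v-t curve.
0–3 s: -12 × 3 = -36 m
3–5 s: -3 × 2 = -6 m
5–10 s: -1 × 5 = -5 m
10–16 s: -4 × 6 = -24 m
16–22 s: 7 × 6 = 42 m
Net displacement = -29 m

-29 m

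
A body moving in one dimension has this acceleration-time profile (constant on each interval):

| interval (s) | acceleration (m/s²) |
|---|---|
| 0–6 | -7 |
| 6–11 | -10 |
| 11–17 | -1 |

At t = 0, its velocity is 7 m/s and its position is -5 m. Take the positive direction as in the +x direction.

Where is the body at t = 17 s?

On each constant-a segment, Δv = aΔt and Δx = v₀Δt + ½aΔt²; chain segment to segment.
0–6 s: v starts 7 m/s; Δx = 7·6 + ½·-7·6² = -84 m; v ends -35 m/s.
6–11 s: v starts -35 m/s; Δx = -35·5 + ½·-10·5² = -300 m; v ends -85 m/s.
11–17 s: v starts -85 m/s; Δx = -85·6 + ½·-1·6² = -528 m; v ends -91 m/s.
x(17) = -5 + Σ Δx = -917 m.

-917 m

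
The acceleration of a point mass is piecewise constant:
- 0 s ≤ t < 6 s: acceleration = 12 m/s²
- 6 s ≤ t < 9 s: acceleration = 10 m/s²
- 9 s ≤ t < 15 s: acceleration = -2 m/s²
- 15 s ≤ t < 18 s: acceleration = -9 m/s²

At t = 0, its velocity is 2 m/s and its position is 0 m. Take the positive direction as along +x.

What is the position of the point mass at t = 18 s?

1318.5 m

On each constant-a segment, Δv = aΔt and Δx = v₀Δt + ½aΔt²; chain segment to segment.
0–6 s: v starts 2 m/s; Δx = 2·6 + ½·12·6² = 228 m; v ends 74 m/s.
6–9 s: v starts 74 m/s; Δx = 74·3 + ½·10·3² = 267 m; v ends 104 m/s.
9–15 s: v starts 104 m/s; Δx = 104·6 + ½·-2·6² = 588 m; v ends 92 m/s.
15–18 s: v starts 92 m/s; Δx = 92·3 + ½·-9·3² = 235.5 m; v ends 65 m/s.
x(18) = 0 + Σ Δx = 1318.5 m.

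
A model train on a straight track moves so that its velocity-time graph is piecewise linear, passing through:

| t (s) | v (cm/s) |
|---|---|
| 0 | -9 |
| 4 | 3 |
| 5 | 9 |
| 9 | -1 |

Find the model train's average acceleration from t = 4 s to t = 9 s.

-0.8 cm/s²

Average acceleration = Δv/Δt = (-1 − 3)/(9 − 4) = -0.8 cm/s².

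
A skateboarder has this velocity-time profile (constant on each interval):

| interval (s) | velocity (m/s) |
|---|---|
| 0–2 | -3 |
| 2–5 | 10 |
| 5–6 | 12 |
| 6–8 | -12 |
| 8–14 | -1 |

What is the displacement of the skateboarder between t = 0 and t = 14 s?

Displacement is the signed area under the v-t curve.
0–2 s: -3 × 2 = -6 m
2–5 s: 10 × 3 = 30 m
5–6 s: 12 × 1 = 12 m
6–8 s: -12 × 2 = -24 m
8–14 s: -1 × 6 = -6 m
Net displacement = 6 m

6 m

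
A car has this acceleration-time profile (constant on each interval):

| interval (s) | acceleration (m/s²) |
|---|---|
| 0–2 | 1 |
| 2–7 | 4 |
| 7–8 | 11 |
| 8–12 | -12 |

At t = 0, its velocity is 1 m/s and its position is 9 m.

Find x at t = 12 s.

146.5 m

On each constant-a segment, Δv = aΔt and Δx = v₀Δt + ½aΔt²; chain segment to segment.
0–2 s: v starts 1 m/s; Δx = 1·2 + ½·1·2² = 4 m; v ends 3 m/s.
2–7 s: v starts 3 m/s; Δx = 3·5 + ½·4·5² = 65 m; v ends 23 m/s.
7–8 s: v starts 23 m/s; Δx = 23·1 + ½·11·1² = 28.5 m; v ends 34 m/s.
8–12 s: v starts 34 m/s; Δx = 34·4 + ½·-12·4² = 40 m; v ends -14 m/s.
x(12) = 9 + Σ Δx = 146.5 m.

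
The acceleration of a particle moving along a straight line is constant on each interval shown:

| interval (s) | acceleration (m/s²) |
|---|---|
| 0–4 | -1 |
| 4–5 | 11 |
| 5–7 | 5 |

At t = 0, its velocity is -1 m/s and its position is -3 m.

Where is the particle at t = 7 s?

On each constant-a segment, Δv = aΔt and Δx = v₀Δt + ½aΔt²; chain segment to segment.
0–4 s: v starts -1 m/s; Δx = -1·4 + ½·-1·4² = -12 m; v ends -5 m/s.
4–5 s: v starts -5 m/s; Δx = -5·1 + ½·11·1² = 0.5 m; v ends 6 m/s.
5–7 s: v starts 6 m/s; Δx = 6·2 + ½·5·2² = 22 m; v ends 16 m/s.
x(7) = -3 + Σ Δx = 7.5 m.

7.5 m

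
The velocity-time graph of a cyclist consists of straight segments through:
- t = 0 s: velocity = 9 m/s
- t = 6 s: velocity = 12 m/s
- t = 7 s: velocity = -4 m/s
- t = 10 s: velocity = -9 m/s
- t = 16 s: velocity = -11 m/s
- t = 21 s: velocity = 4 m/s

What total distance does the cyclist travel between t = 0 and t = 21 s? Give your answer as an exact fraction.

Total distance travelled is ∫|v| dt — sum the magnitudes of each area piece.
0–6 s: |½(9 + 12)(6)| = 63 m
6–7 s: v = 0 at t = 6.75 s; triangle areas 4.5 + 0.5 = 5 m
7–10 s: |½(-4 + -9)(3)| = 19.5 m
10–16 s: |½(-9 + -11)(6)| = 60 m
16–21 s: v = 0 at t = 59/3 s; triangle areas 121/6 + 8/3 = 137/6 m
Total distance = 511/3 m

511/3 m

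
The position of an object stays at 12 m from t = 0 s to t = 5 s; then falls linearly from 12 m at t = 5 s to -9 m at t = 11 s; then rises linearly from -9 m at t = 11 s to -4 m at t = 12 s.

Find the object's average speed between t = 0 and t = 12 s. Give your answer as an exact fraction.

Average speed = (total path length)/(elapsed time); on a piecewise-linear x-t graph the path length is Σ|Δx|.
0–5 s: |Δx| = |12 − 12| = 0 m
5–11 s: |Δx| = |-9 − 12| = 21 m
11–12 s: |Δx| = |-4 − -9| = 5 m
Total path = 26 m; average speed = 26/12 = 13/6 m/s.

13/6 m/s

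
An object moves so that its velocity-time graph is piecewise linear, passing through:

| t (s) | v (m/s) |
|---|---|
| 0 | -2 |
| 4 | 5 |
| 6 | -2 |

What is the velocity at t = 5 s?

On 4–6 s the graph is linear from 5 to -2 m/s: v(5) = 5 + (-2 − 5)·(5 − 4)/(6 − 4) = 1.5 m/s.

1.5 m/s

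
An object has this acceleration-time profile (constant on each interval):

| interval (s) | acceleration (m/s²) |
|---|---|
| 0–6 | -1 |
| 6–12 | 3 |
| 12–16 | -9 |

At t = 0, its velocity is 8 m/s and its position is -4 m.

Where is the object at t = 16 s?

100 m

On each constant-a segment, Δv = aΔt and Δx = v₀Δt + ½aΔt²; chain segment to segment.
0–6 s: v starts 8 m/s; Δx = 8·6 + ½·-1·6² = 30 m; v ends 2 m/s.
6–12 s: v starts 2 m/s; Δx = 2·6 + ½·3·6² = 66 m; v ends 20 m/s.
12–16 s: v starts 20 m/s; Δx = 20·4 + ½·-9·4² = 8 m; v ends -16 m/s.
x(16) = -4 + Σ Δx = 100 m.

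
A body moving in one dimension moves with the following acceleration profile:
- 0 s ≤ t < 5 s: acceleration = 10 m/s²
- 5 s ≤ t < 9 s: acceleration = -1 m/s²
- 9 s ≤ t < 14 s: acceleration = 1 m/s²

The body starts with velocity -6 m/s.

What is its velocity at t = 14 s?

Δv equals the area under the a-t graph; then v = v₀ + Δv.
0–5 s: 10 × 5 = 50 m/s
5–9 s: -1 × 4 = -4 m/s
9–14 s: 1 × 5 = 5 m/s
Δv = 51 m/s, so v(14) = -6 + (51) = 45 m/s.

45 m/s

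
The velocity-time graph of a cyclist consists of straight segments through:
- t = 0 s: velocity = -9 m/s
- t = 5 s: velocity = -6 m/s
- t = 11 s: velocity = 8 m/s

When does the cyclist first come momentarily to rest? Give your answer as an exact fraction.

v changes sign on 5–11 s (from -6 to 8); the graph is linear there, so v = 0 at t = 5 + (6)·(11 − 5)/(8 − -6) = 53/7 s.

t = 53/7 s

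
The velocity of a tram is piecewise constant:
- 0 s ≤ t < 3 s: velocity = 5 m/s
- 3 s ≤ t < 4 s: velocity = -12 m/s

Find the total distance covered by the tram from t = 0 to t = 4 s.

27 m

Distance (not displacement) is the total path length: add the absolute areas under v-t.
0–3 s: |5| × 3 = 15 m
3–4 s: |-12| × 1 = 12 m
Total distance = 27 m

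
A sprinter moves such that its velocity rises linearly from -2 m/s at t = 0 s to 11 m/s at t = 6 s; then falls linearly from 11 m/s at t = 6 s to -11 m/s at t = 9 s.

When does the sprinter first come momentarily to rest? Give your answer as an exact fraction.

t = 12/13 s

v changes sign on 0–6 s (from -2 to 11); the graph is linear there, so v = 0 at t = 0 + (2)·(6 − 0)/(11 − -2) = 12/13 s.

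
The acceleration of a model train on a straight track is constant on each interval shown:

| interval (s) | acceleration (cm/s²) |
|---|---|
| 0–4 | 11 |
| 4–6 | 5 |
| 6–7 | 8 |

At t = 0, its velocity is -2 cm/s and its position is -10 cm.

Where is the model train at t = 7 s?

On each constant-a segment, Δv = aΔt and Δx = v₀Δt + ½aΔt²; chain segment to segment.
0–4 s: v starts -2 cm/s; Δx = -2·4 + ½·11·4² = 80 cm; v ends 42 cm/s.
4–6 s: v starts 42 cm/s; Δx = 42·2 + ½·5·2² = 94 cm; v ends 52 cm/s.
6–7 s: v starts 52 cm/s; Δx = 52·1 + ½·8·1² = 56 cm; v ends 60 cm/s.
x(7) = -10 + Σ Δx = 220 cm.

220 cm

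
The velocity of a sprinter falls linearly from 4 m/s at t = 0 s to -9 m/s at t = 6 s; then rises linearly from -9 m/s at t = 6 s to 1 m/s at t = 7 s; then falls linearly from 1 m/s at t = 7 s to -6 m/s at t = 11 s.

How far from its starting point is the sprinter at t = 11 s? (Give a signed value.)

Net displacement equals the area under the velocity-time graph (areas below the axis count negative).
0–6 s: ½(4 + -9)(6) = -15 m
6–7 s: ½(-9 + 1)(1) = -4 m
7–11 s: ½(1 + -6)(4) = -10 m
Net displacement = -29 m

-29 m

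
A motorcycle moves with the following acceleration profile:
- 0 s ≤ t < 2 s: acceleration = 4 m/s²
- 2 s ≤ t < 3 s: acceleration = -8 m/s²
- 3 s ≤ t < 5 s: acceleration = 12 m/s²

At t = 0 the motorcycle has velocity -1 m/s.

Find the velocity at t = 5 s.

23 m/s

Δv equals the area under the a-t graph; then v = v₀ + Δv.
0–2 s: 4 × 2 = 8 m/s
2–3 s: -8 × 1 = -8 m/s
3–5 s: 12 × 2 = 24 m/s
Δv = 24 m/s, so v(5) = -1 + (24) = 23 m/s.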